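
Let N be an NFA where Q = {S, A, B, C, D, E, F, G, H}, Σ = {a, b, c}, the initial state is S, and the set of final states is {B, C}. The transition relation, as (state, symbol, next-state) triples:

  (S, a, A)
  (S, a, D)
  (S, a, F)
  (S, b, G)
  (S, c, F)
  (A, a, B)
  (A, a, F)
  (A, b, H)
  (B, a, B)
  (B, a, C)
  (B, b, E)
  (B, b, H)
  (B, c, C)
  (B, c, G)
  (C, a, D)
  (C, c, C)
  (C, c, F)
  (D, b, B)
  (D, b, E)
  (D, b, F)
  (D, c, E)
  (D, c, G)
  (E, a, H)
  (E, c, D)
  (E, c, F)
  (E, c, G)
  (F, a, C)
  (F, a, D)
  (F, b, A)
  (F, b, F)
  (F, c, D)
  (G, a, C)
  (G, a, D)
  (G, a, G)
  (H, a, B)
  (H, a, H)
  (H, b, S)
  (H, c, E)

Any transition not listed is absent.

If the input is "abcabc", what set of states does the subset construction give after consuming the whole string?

Start in {S}.
Read 'a': {S} → {A, D, F}.
Read 'b': {A, D, F} → {A, B, E, F, H}.
Read 'c': {A, B, E, F, H} → {C, D, E, F, G}.
Read 'a': {C, D, E, F, G} → {C, D, G, H}.
Read 'b': {C, D, G, H} → {S, B, E, F}.
Read 'c': {S, B, E, F} → {C, D, F, G}.

{C, D, F, G}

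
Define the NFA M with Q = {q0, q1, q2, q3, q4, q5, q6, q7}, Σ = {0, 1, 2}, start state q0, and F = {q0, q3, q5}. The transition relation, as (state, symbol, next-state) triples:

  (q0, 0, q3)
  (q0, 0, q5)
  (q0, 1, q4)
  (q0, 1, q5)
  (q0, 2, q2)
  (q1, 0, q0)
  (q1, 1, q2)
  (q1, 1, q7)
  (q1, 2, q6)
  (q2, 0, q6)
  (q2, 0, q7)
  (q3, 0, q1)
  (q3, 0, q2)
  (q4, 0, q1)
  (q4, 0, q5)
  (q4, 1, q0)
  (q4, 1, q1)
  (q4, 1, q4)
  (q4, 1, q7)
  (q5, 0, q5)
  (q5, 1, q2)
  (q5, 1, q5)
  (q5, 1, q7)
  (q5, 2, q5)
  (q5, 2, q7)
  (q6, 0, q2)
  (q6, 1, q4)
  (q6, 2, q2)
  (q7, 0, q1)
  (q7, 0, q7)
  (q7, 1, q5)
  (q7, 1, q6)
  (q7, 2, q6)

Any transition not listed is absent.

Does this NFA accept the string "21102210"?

No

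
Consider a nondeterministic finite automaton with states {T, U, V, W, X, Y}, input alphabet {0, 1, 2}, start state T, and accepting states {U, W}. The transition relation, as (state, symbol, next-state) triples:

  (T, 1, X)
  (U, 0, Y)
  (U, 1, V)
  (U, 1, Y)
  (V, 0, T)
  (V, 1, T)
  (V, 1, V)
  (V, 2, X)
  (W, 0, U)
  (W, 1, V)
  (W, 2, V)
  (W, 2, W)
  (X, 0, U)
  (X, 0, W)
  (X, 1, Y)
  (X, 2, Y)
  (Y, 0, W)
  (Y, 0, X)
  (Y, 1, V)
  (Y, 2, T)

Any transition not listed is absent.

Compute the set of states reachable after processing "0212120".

Start in {T}.
Read '0': {T} → ∅.
The set is empty and remains empty for the remaining 6 symbols.

∅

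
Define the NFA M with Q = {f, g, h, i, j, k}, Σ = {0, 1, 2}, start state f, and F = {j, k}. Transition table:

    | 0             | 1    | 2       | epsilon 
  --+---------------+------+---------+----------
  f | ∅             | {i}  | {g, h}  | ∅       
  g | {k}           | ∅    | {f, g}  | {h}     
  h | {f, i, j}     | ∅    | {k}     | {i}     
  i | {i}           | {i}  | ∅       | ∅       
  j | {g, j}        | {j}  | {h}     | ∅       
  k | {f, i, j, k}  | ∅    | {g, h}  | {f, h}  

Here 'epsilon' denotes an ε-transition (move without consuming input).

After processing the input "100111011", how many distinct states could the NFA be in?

1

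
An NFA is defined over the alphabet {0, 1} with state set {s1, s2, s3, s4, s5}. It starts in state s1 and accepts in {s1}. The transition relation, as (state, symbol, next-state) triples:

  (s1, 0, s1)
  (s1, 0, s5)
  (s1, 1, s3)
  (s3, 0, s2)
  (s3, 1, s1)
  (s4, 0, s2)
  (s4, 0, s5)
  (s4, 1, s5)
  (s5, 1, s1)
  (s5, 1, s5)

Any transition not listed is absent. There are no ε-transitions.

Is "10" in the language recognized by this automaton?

No

Start in {s1}.
Read '1': s1→{s3}; now {s3}.
Read '0': s3→{s2}; now {s2}.
The final set {s2} contains no accepting state.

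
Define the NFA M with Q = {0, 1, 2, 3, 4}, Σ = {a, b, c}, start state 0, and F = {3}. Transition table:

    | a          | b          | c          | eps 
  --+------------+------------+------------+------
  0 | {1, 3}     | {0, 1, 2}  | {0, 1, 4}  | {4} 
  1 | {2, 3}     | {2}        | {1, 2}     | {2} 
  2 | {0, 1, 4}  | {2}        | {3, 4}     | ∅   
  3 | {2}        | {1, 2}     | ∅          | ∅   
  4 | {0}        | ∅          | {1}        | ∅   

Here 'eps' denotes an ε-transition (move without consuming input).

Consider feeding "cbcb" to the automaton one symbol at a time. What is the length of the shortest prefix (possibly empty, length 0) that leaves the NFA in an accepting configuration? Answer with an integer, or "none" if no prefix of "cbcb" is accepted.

Start: ε-closure({0}) = {0, 4}.
Read 'c': {0, 4} → {0, 1, 2, 4}.
Read 'b': {0, 1, 2, 4} → {0, 1, 2, 4}.
Read 'c': {0, 1, 2, 4} → {0, 1, 2, 3, 4}.
None of the earlier sets intersect F, but {0, 1, 2, 3, 4} does.

3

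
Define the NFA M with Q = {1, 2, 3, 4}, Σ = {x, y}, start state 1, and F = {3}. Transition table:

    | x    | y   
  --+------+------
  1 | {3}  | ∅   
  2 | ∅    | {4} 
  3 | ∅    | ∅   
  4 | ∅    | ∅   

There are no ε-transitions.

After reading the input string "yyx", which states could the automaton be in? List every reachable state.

Start in {1}.
Read 'y': {1} → ∅.
The set is empty and remains empty for the remaining 2 symbols.

∅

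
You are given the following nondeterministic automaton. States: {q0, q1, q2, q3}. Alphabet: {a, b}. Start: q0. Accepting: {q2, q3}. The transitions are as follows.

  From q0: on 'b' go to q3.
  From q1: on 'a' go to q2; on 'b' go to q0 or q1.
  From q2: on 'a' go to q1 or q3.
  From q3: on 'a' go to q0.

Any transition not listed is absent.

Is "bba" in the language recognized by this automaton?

No

Start in {q0}.
Read 'b': {q0} → {q3}.
Read 'b': {q3} → ∅.
The set is empty and remains empty for the remaining 1 symbol.
The final set ∅ contains no accepting state.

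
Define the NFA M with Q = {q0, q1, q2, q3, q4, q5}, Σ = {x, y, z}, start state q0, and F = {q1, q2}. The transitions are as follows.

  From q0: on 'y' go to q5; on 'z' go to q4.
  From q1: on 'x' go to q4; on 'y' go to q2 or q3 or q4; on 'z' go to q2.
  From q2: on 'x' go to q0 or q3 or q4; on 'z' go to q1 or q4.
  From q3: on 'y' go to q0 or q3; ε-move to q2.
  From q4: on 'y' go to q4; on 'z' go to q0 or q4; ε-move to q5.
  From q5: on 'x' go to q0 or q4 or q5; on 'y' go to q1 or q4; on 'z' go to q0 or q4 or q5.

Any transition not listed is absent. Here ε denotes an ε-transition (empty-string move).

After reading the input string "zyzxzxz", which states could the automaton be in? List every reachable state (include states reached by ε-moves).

{q0, q4, q5}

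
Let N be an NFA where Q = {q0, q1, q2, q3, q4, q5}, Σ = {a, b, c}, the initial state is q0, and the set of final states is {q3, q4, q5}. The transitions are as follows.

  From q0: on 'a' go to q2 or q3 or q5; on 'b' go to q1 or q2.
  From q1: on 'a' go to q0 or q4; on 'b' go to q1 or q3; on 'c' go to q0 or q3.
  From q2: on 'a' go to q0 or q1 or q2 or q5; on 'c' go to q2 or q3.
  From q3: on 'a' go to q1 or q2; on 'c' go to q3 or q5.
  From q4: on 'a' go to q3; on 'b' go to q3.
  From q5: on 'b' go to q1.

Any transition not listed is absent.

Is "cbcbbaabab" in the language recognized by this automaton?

No

Start in {q0}.
Read 'c': q0→∅; now ∅.
The set is empty and remains empty for the remaining 9 symbols.
The final set ∅ contains no accepting state.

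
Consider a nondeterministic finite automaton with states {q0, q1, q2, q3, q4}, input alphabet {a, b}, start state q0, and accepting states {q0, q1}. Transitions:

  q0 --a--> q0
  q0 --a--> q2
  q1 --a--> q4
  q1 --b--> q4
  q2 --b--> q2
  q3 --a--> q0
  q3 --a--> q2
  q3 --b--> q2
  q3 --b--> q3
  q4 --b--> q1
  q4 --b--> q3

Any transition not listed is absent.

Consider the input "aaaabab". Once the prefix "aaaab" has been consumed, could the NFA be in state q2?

Yes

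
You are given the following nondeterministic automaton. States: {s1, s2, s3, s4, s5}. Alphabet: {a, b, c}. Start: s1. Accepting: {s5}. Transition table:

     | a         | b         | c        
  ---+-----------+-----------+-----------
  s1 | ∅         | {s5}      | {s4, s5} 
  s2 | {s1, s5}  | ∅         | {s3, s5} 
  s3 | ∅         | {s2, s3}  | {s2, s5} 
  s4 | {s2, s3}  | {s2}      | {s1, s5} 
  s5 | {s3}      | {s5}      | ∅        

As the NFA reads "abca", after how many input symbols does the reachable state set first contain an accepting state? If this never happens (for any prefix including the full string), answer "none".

none

Start in {s1}.
Read 'a': s1→∅; now ∅.
The set is empty and remains empty for the remaining 3 symbols.
No reachable set along the way intersects F.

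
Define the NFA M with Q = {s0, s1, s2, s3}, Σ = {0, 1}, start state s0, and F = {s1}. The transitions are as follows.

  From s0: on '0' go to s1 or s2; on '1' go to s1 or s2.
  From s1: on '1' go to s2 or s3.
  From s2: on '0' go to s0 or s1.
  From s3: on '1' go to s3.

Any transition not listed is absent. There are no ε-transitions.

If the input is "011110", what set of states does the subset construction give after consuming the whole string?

∅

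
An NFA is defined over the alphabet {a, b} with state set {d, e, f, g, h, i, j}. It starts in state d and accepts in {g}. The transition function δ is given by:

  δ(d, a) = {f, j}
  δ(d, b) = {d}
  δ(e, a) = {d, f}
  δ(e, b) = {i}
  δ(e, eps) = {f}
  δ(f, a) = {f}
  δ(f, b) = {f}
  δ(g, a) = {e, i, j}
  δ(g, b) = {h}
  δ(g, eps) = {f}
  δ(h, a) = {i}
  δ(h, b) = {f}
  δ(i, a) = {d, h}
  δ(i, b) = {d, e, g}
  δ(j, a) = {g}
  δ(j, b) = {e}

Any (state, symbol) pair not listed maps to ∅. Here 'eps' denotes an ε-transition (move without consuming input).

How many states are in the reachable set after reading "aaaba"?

Start in {d}.
Read 'a': {d} → {f, j}.
Read 'a': {f, j} → {f, g}.
Read 'a': {f, g} → {e, f, i, j}.
Read 'b': {e, f, i, j} → {d, e, f, g, i}.
Read 'a': {d, e, f, g, i} → {d, e, f, h, i, j}.
That set has 6 states.

6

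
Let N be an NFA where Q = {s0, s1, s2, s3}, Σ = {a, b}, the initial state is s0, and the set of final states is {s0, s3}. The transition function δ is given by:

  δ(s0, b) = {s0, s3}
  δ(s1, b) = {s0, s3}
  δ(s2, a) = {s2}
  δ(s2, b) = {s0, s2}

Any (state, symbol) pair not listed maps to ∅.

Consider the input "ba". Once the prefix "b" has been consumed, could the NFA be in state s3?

Start in {s0}.
Read 'b': s0→{s0, s3}; now {s0, s3}.
State s3 is in {s0, s3}.

Yes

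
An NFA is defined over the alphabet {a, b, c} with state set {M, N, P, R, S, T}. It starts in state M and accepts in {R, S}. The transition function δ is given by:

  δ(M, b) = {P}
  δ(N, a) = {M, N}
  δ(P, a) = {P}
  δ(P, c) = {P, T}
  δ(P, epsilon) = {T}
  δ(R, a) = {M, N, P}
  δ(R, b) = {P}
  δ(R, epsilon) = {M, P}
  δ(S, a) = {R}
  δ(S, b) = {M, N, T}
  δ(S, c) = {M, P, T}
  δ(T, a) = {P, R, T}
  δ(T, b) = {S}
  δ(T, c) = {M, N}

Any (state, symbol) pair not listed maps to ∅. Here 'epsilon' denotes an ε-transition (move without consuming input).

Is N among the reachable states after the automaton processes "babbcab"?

No

Start in {M}.
Read 'b': M→{P}; union {P}; ε-closure = {P, T}.
Read 'a': P→{P}, T→{P, R, T}; union {P, R, T}; ε-closure = {M, P, R, T}.
Read 'b': M→{P}, P→∅, R→{P}, T→{S}; union {P, S}; ε-closure = {P, S, T}.
Read 'b': P→∅, S→{M, N, T}, T→{S}; now {M, N, S, T}.
Read 'c': M→∅, N→∅, S→{M, P, T}, T→{M, N}; now {M, N, P, T}.
Read 'a': M→∅, N→{M, N}, P→{P}, T→{P, R, T}; now {M, N, P, R, T}.
Read 'b': M→{P}, N→∅, P→∅, R→{P}, T→{S}; union {P, S}; ε-closure = {P, S, T}.
State N is not in {P, S, T}.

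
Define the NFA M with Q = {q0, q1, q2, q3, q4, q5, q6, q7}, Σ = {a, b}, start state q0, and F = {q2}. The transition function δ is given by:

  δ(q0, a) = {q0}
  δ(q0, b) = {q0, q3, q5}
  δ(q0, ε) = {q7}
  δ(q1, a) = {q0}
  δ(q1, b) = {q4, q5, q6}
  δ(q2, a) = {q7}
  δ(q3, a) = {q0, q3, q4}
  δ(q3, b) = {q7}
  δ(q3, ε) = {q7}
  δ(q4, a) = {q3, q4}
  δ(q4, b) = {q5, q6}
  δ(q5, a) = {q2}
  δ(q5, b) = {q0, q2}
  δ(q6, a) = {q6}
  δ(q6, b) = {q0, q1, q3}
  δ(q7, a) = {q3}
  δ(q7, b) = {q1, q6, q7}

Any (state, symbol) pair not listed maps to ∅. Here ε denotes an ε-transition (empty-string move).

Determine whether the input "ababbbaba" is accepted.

Yes

Start: ε-closure({q0}) = {q0, q7}.
Read 'a': {q0, q7} → {q0, q3, q7}.
Read 'b': {q0, q3, q7} → {q0, q1, q3, q5, q6, q7}.
Read 'a': {q0, q1, q3, q5, q6, q7} → {q0, q2, q3, q4, q6, q7}.
Read 'b': {q0, q2, q3, q4, q6, q7} → {q0, q1, q3, q5, q6, q7}.
Read 'b': {q0, q1, q3, q5, q6, q7} → {q0, q1, q2, q3, q4, q5, q6, q7}.
Read 'b': {q0, q1, q2, q3, q4, q5, q6, q7} → {q0, q1, q2, q3, q4, q5, q6, q7}.
Read 'a': {q0, q1, q2, q3, q4, q5, q6, q7} → {q0, q2, q3, q4, q6, q7}.
Read 'b': {q0, q2, q3, q4, q6, q7} → {q0, q1, q3, q5, q6, q7}.
Read 'a': {q0, q1, q3, q5, q6, q7} → {q0, q2, q3, q4, q6, q7}.
The final set {q0, q2, q3, q4, q6, q7} contains the accepting state q2.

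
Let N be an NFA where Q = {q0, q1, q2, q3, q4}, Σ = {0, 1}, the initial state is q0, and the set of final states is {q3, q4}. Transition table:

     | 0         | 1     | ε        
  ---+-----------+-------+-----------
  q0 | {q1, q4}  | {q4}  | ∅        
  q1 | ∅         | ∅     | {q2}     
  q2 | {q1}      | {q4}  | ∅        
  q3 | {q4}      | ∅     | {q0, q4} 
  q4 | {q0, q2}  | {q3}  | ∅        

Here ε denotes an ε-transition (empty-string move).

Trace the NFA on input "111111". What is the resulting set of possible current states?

Start in {q0}.
Read '1': {q0} → {q4}.
Read '1': {q4} → {q0, q3, q4}.
Read '1': {q0, q3, q4} → {q0, q3, q4}.
Read '1': {q0, q3, q4} → {q0, q3, q4}.
Read '1': {q0, q3, q4} → {q0, q3, q4}.
Read '1': {q0, q3, q4} → {q0, q3, q4}.

{q0, q3, q4}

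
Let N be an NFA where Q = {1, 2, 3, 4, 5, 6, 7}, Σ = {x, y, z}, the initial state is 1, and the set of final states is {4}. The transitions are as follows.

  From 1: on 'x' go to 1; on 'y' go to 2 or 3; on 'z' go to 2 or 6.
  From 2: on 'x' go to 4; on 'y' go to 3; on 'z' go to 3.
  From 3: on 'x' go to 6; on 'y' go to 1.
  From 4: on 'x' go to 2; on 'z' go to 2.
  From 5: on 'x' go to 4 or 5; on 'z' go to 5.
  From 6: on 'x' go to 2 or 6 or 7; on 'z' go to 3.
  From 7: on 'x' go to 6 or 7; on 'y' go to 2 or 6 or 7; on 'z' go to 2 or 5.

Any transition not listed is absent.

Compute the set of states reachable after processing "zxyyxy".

{2, 3, 6, 7}

Start in {1}.
Read 'z': {1} → {2, 6}.
Read 'x': {2, 6} → {2, 4, 6, 7}.
Read 'y': {2, 4, 6, 7} → {2, 3, 6, 7}.
Read 'y': {2, 3, 6, 7} → {1, 2, 3, 6, 7}.
Read 'x': {1, 2, 3, 6, 7} → {1, 2, 4, 6, 7}.
Read 'y': {1, 2, 4, 6, 7} → {2, 3, 6, 7}.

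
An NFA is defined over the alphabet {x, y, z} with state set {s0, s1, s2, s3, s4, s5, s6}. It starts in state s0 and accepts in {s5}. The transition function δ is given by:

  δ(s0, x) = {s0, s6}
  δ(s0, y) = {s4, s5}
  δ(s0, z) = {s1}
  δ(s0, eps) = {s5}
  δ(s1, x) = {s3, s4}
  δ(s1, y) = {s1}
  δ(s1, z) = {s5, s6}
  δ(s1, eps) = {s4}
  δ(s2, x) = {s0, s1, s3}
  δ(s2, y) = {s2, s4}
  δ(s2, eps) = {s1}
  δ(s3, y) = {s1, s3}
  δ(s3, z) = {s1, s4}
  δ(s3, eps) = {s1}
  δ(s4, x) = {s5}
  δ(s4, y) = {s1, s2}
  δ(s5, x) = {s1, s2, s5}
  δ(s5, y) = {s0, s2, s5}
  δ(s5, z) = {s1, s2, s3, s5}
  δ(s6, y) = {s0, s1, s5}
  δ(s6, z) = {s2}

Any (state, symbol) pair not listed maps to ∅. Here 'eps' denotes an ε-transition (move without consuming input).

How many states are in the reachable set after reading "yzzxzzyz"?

6

Start: ε-closure({s0}) = {s0, s5}.
Read 'y': {s0, s5} → {s0, s1, s2, s4, s5}.
Read 'z': {s0, s1, s2, s4, s5} → {s1, s2, s3, s4, s5, s6}.
Read 'z': {s1, s2, s3, s4, s5, s6} → {s1, s2, s3, s4, s5, s6}.
Read 'x': {s1, s2, s3, s4, s5, s6} → {s0, s1, s2, s3, s4, s5}.
Read 'z': {s0, s1, s2, s3, s4, s5} → {s1, s2, s3, s4, s5, s6}.
Read 'z': {s1, s2, s3, s4, s5, s6} → {s1, s2, s3, s4, s5, s6}.
Read 'y': {s1, s2, s3, s4, s5, s6} → {s0, s1, s2, s3, s4, s5}.
Read 'z': {s0, s1, s2, s3, s4, s5} → {s1, s2, s3, s4, s5, s6}.
That set has 6 states.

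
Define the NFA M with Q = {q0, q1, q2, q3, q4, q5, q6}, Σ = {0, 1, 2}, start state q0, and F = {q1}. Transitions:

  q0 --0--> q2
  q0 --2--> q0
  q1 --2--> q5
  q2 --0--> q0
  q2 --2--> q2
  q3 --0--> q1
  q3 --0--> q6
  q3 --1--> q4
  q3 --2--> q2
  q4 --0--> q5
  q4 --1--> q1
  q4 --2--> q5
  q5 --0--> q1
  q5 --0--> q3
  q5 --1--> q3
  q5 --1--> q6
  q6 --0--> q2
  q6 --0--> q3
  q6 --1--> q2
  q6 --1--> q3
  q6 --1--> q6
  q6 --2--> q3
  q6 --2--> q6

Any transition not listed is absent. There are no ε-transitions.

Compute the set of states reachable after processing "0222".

Start in {q0}.
Read '0': {q0} → {q2}.
Read '2': {q2} → {q2}.
Read '2': {q2} → {q2}.
Read '2': {q2} → {q2}.

{q2}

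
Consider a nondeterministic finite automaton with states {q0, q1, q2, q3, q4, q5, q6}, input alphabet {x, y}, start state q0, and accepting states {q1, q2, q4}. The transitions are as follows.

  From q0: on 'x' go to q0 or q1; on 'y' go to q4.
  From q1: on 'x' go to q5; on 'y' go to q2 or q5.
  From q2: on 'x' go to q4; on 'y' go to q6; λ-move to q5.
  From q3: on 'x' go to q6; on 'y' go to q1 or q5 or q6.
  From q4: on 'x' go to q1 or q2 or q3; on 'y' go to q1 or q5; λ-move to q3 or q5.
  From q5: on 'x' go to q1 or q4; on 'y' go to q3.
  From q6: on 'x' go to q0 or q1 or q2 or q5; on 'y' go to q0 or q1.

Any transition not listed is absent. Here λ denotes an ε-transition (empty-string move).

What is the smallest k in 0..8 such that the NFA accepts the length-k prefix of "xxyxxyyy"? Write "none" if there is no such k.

Start in {q0}.
Read 'x': {q0} → {q0, q1}.
None of the earlier sets intersect F, but {q0, q1} does.

1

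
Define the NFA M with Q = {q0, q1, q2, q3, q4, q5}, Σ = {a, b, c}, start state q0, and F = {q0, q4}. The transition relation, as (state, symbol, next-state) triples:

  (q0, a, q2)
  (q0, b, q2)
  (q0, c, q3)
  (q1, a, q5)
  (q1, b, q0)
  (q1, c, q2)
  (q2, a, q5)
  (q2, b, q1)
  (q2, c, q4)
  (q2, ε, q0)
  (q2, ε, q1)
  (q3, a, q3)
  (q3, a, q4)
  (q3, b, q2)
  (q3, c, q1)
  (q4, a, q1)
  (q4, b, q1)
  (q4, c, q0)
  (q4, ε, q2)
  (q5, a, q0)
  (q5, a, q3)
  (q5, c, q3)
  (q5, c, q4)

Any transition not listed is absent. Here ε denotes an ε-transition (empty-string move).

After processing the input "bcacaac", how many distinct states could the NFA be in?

5

Start in {q0}.
Read 'b': q0→{q2}; union {q2}; ε-closure = {q0, q1, q2}.
Read 'c': q0→{q3}, q1→{q2}, q2→{q4}; union {q2, q3, q4}; ε-closure = {q0, q1, q2, q3, q4}.
Read 'a': q0→{q2}, q1→{q5}, q2→{q5}, q3→{q3, q4}, q4→{q1}; union {q1, q2, q3, q4, q5}; ε-closure = {q0, q1, q2, q3, q4, q5}.
Read 'c': q0→{q3}, q1→{q2}, q2→{q4}, q3→{q1}, q4→{q0}, q5→{q3, q4}; now {q0, q1, q2, q3, q4}.
Read 'a': q0→{q2}, q1→{q5}, q2→{q5}, q3→{q3, q4}, q4→{q1}; union {q1, q2, q3, q4, q5}; ε-closure = {q0, q1, q2, q3, q4, q5}.
Read 'a': q0→{q2}, q1→{q5}, q2→{q5}, q3→{q3, q4}, q4→{q1}, q5→{q0, q3}; now {q0, q1, q2, q3, q4, q5}.
Read 'c': q0→{q3}, q1→{q2}, q2→{q4}, q3→{q1}, q4→{q0}, q5→{q3, q4}; now {q0, q1, q2, q3, q4}.
That set has 5 states.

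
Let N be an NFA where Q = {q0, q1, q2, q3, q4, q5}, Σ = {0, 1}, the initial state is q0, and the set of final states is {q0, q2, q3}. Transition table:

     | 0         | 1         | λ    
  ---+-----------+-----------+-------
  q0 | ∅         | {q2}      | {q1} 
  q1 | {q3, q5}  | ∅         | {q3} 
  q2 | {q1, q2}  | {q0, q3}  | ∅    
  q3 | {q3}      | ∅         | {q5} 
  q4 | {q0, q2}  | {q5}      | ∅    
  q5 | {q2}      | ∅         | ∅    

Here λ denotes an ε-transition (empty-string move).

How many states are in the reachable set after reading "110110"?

Start: ε-closure({q0}) = {q0, q1, q3, q5}.
Read '1': {q0, q1, q3, q5} → {q2}.
Read '1': {q2} → {q0, q1, q3, q5}.
Read '0': {q0, q1, q3, q5} → {q2, q3, q5}.
Read '1': {q2, q3, q5} → {q0, q1, q3, q5}.
Read '1': {q0, q1, q3, q5} → {q2}.
Read '0': {q2} → {q1, q2, q3, q5}.
That set has 4 states.

4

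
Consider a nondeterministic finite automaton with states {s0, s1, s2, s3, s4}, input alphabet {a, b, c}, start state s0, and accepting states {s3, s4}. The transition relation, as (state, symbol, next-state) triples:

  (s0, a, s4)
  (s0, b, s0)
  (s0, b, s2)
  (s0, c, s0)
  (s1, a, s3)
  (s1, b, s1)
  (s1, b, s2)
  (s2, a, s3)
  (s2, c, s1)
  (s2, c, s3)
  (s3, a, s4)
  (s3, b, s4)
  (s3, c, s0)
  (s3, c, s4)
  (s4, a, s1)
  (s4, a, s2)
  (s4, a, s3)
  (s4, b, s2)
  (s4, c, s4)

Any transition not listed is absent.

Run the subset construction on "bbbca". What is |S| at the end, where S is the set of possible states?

2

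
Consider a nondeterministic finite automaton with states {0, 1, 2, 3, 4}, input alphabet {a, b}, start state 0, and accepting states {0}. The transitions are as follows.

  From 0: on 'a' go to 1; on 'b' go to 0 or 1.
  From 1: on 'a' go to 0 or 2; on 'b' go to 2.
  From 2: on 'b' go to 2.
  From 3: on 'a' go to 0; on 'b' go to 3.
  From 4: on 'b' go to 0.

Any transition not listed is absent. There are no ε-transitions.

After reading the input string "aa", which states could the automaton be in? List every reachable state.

Start in {0}.
Read 'a': 0→{1}; now {1}.
Read 'a': 1→{0, 2}; now {0, 2}.

{0, 2}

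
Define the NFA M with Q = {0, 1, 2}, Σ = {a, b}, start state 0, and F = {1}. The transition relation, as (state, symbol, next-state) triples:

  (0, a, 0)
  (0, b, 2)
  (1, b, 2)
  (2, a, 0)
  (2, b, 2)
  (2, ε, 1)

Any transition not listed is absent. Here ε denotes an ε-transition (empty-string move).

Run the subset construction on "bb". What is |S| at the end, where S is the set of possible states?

Start in {0}.
Read 'b': {0} → {1, 2}.
Read 'b': {1, 2} → {1, 2}.
That set has 2 states.

2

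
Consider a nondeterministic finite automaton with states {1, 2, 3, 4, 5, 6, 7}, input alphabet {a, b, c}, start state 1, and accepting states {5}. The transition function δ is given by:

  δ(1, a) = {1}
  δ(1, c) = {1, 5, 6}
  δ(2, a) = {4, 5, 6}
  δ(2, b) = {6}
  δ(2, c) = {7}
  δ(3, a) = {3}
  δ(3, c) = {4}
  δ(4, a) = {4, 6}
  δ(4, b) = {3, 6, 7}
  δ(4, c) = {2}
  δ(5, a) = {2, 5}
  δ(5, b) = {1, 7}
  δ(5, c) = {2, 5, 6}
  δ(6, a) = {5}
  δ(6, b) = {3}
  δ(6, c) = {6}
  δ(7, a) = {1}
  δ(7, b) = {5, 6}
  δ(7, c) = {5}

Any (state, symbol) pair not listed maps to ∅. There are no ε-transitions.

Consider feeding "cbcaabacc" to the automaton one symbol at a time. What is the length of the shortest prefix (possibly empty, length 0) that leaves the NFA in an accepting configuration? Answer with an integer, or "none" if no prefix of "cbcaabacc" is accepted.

Start in {1}.
Read 'c': 1→{1, 5, 6}; now {1, 5, 6}.
None of the earlier sets intersect F, but {1, 5, 6} does.

1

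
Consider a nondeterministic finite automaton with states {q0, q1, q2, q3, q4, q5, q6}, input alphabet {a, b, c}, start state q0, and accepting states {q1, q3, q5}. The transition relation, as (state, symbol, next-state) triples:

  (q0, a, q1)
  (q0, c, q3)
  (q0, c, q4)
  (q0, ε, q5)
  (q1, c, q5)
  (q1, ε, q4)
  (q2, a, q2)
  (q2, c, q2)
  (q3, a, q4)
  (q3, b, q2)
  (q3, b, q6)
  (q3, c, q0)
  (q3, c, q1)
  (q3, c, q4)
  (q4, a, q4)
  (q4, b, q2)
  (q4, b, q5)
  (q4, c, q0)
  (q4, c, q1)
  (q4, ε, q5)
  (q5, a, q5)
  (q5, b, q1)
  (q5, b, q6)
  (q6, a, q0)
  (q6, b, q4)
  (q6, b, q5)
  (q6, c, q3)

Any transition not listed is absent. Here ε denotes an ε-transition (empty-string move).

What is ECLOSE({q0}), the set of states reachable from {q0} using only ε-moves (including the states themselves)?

Begin with {q0}.
ε-move q0 → q5; add q5.

{q0, q5}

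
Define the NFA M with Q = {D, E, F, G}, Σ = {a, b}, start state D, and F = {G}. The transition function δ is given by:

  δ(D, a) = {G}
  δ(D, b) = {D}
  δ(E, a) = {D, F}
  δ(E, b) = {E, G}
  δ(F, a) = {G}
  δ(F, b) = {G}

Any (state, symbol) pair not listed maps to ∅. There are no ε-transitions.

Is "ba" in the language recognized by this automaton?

Yes

Start in {D}.
Read 'b': D→{D}; now {D}.
Read 'a': D→{G}; now {G}.
The final set {G} contains the accepting state G.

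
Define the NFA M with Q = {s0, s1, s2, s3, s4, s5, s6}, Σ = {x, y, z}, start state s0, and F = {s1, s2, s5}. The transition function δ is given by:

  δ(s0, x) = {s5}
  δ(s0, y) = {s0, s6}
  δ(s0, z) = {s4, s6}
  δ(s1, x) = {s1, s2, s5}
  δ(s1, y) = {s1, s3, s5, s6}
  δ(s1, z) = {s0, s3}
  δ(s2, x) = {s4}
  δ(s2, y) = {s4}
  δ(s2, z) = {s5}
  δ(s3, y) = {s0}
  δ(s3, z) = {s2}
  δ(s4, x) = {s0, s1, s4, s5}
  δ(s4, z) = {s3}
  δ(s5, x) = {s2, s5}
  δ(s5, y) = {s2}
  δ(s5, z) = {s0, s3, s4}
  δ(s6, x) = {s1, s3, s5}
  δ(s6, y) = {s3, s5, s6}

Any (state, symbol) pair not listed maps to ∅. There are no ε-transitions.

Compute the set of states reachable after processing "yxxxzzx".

{s0, s1, s3, s4, s5}

Start in {s0}.
Read 'y': s0→{s0, s6}; now {s0, s6}.
Read 'x': s0→{s5}, s6→{s1, s3, s5}; now {s1, s3, s5}.
Read 'x': s1→{s1, s2, s5}, s3→∅, s5→{s2, s5}; now {s1, s2, s5}.
Read 'x': s1→{s1, s2, s5}, s2→{s4}, s5→{s2, s5}; now {s1, s2, s4, s5}.
Read 'z': s1→{s0, s3}, s2→{s5}, s4→{s3}, s5→{s0, s3, s4}; now {s0, s3, s4, s5}.
Read 'z': s0→{s4, s6}, s3→{s2}, s4→{s3}, s5→{s0, s3, s4}; now {s0, s2, s3, s4, s6}.
Read 'x': s0→{s5}, s2→{s4}, s3→∅, s4→{s0, s1, s4, s5}, s6→{s1, s3, s5}; now {s0, s1, s3, s4, s5}.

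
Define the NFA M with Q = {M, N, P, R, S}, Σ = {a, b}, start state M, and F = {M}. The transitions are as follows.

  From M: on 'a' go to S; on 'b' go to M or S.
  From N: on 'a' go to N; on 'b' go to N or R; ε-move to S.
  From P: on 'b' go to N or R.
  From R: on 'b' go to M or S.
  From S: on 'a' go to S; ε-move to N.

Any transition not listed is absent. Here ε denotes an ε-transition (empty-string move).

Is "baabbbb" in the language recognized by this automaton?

Yes

Start in {M}.
Read 'b': {M} → {M, N, S}.
Read 'a': {M, N, S} → {N, S}.
Read 'a': {N, S} → {N, S}.
Read 'b': {N, S} → {N, R, S}.
Read 'b': {N, R, S} → {M, N, R, S}.
Read 'b': {M, N, R, S} → {M, N, R, S}.
Read 'b': {M, N, R, S} → {M, N, R, S}.
The final set {M, N, R, S} contains the accepting state M.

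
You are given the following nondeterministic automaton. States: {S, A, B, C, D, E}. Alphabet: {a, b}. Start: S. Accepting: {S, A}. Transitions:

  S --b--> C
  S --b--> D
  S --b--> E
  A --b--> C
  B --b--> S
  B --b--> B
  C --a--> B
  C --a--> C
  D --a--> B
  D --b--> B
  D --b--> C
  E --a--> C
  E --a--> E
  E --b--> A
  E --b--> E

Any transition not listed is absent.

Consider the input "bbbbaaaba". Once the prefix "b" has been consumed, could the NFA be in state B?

No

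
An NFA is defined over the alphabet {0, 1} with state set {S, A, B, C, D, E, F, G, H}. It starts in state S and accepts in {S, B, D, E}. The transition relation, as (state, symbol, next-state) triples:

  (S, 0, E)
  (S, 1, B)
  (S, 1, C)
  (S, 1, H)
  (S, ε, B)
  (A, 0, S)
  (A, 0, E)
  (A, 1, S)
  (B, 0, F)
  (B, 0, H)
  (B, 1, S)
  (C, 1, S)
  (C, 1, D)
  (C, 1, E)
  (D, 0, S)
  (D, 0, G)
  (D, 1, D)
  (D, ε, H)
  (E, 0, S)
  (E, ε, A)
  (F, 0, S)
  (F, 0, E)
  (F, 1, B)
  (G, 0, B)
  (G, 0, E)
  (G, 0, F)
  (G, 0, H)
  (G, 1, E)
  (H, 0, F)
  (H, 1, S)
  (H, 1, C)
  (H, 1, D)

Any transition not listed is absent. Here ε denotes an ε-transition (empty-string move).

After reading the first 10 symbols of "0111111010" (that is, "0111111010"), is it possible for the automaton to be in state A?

Yes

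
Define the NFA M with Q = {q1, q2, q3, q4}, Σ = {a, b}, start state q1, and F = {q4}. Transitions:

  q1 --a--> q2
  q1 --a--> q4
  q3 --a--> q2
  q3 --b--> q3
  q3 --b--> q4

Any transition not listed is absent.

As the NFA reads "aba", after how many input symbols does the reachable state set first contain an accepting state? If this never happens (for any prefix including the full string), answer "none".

Start in {q1}.
Read 'a': q1→{q2, q4}; now {q2, q4}.
None of the earlier sets intersect F, but {q2, q4} does.

1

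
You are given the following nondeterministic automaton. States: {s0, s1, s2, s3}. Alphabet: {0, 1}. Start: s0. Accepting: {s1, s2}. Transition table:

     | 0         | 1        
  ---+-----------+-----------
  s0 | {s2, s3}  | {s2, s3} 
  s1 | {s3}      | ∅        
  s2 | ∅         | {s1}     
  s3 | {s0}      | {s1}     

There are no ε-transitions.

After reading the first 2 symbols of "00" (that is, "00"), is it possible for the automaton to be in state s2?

No

Start in {s0}.
Read '0': {s0} → {s2, s3}.
Read '0': {s2, s3} → {s0}.
State s2 is not in {s0}.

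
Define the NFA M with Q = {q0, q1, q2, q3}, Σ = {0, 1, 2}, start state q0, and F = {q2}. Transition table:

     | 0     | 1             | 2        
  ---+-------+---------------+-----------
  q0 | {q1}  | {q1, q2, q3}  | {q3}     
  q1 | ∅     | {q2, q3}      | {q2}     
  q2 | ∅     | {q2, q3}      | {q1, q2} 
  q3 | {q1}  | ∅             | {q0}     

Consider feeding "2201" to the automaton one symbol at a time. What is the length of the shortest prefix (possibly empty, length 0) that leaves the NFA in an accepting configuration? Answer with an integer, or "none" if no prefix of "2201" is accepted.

4

Start in {q0}.
Read '2': q0→{q3}; now {q3}.
Read '2': q3→{q0}; now {q0}.
Read '0': q0→{q1}; now {q1}.
Read '1': q1→{q2, q3}; now {q2, q3}.
None of the earlier sets intersect F, but {q2, q3} does.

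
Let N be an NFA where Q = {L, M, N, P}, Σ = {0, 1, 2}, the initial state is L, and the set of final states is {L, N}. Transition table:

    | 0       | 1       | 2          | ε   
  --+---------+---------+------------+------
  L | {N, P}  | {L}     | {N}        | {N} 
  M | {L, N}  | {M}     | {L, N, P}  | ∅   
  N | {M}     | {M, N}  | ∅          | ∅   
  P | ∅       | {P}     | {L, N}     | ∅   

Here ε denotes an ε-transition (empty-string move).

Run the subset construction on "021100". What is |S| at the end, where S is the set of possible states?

4

Start: ε-closure({L}) = {L, N}.
Read '0': {L, N} → {M, N, P}.
Read '2': {M, N, P} → {L, N, P}.
Read '1': {L, N, P} → {L, M, N, P}.
Read '1': {L, M, N, P} → {L, M, N, P}.
Read '0': {L, M, N, P} → {L, M, N, P}.
Read '0': {L, M, N, P} → {L, M, N, P}.
That set has 4 states.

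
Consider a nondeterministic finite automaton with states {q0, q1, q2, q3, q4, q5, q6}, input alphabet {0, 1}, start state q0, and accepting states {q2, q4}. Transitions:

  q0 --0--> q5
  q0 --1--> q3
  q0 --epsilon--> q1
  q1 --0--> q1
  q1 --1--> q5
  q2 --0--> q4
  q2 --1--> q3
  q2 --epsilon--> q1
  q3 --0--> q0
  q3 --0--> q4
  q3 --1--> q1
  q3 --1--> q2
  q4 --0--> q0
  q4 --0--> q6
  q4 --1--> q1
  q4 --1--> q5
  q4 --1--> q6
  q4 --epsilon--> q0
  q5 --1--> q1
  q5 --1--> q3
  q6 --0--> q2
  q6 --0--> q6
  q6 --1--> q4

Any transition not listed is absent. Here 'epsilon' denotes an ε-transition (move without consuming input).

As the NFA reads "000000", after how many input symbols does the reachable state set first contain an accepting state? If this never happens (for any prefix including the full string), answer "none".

Start: ε-closure({q0}) = {q0, q1}.
Read '0': q0→{q5}, q1→{q1}; now {q1, q5}.
Read '0': q1→{q1}, q5→∅; now {q1}.
Read '0': q1→{q1}; now {q1}.
Read '0': q1→{q1}; now {q1}.
Read '0': q1→{q1}; now {q1}.
Read '0': q1→{q1}; now {q1}.
No reachable set along the way intersects F.

none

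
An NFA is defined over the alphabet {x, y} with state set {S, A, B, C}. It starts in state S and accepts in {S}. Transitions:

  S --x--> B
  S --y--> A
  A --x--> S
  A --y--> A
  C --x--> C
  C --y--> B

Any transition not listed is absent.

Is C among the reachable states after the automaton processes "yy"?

No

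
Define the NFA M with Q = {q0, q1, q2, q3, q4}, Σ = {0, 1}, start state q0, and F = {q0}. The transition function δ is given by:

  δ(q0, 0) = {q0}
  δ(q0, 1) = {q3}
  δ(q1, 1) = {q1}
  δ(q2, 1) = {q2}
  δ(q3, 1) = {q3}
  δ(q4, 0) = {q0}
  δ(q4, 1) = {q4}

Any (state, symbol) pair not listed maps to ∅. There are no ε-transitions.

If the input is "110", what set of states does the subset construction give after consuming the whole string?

Start in {q0}.
Read '1': q0→{q3}; now {q3}.
Read '1': q3→{q3}; now {q3}.
Read '0': q3→∅; now ∅.

∅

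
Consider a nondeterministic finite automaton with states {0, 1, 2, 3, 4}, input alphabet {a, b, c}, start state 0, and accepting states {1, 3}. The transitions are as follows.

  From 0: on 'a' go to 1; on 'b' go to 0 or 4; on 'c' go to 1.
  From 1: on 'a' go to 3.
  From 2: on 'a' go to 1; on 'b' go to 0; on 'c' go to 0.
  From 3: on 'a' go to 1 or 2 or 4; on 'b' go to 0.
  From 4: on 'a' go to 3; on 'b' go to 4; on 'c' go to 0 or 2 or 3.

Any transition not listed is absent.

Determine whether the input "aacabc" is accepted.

No

Start in {0}.
Read 'a': {0} → {1}.
Read 'a': {1} → {3}.
Read 'c': {3} → ∅.
The set is empty and remains empty for the remaining 3 symbols.
The final set ∅ contains no accepting state.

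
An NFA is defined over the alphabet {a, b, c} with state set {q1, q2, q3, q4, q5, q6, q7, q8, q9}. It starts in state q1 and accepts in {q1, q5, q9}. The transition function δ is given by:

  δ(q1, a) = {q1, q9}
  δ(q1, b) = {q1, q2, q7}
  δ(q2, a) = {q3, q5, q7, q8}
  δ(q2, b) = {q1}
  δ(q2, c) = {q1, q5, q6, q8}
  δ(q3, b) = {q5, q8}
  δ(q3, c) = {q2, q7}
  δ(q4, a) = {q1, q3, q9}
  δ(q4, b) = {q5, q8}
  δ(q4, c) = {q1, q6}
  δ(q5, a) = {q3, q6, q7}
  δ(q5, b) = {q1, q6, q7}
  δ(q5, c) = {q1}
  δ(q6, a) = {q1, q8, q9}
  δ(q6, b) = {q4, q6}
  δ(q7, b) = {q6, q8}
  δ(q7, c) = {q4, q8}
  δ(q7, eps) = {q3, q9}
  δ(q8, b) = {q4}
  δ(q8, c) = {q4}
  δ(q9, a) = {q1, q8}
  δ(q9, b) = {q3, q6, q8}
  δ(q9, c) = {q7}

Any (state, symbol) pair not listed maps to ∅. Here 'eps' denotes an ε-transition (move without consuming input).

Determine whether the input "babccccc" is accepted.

Yes

Start in {q1}.
Read 'b': {q1} → {q1, q2, q3, q7, q9}.
Read 'a': {q1, q2, q3, q7, q9} → {q1, q3, q5, q7, q8, q9}.
Read 'b': {q1, q3, q5, q7, q8, q9} → {q1, q2, q3, q4, q5, q6, q7, q8, q9}.
Read 'c': {q1, q2, q3, q4, q5, q6, q7, q8, q9} → {q1, q2, q3, q4, q5, q6, q7, q8, q9}.
Read 'c': {q1, q2, q3, q4, q5, q6, q7, q8, q9} → {q1, q2, q3, q4, q5, q6, q7, q8, q9}.
Read 'c': {q1, q2, q3, q4, q5, q6, q7, q8, q9} → {q1, q2, q3, q4, q5, q6, q7, q8, q9}.
Read 'c': {q1, q2, q3, q4, q5, q6, q7, q8, q9} → {q1, q2, q3, q4, q5, q6, q7, q8, q9}.
Read 'c': {q1, q2, q3, q4, q5, q6, q7, q8, q9} → {q1, q2, q3, q4, q5, q6, q7, q8, q9}.
The final set {q1, q2, q3, q4, q5, q6, q7, q8, q9} contains the accepting states q1, q5, q9.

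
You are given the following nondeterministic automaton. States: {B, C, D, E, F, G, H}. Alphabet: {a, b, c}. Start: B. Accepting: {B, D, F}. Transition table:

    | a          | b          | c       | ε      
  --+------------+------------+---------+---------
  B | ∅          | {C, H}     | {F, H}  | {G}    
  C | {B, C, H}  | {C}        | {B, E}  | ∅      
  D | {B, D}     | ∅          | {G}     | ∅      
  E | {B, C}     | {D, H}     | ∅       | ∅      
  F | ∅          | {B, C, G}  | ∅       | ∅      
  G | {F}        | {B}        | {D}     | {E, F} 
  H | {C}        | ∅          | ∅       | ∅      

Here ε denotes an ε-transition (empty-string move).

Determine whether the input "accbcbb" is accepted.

Yes

Start: ε-closure({B}) = {B, E, F, G}.
Read 'a': B→∅, E→{B, C}, F→∅, G→{F}; union {B, C, F}; ε-closure = {B, C, E, F, G}.
Read 'c': B→{F, H}, C→{B, E}, E→∅, F→∅, G→{D}; union {B, D, E, F, H}; ε-closure = {B, D, E, F, G, H}.
Read 'c': B→{F, H}, D→{G}, E→∅, F→∅, G→{D}, H→∅; union {D, F, G, H}; ε-closure = {D, E, F, G, H}.
Read 'b': D→∅, E→{D, H}, F→{B, C, G}, G→{B}, H→∅; union {B, C, D, G, H}; ε-closure = {B, C, D, E, F, G, H}.
Read 'c': B→{F, H}, C→{B, E}, D→{G}, E→∅, F→∅, G→{D}, H→∅; now {B, D, E, F, G, H}.
Read 'b': B→{C, H}, D→∅, E→{D, H}, F→{B, C, G}, G→{B}, H→∅; union {B, C, D, G, H}; ε-closure = {B, C, D, E, F, G, H}.
Read 'b': B→{C, H}, C→{C}, D→∅, E→{D, H}, F→{B, C, G}, G→{B}, H→∅; union {B, C, D, G, H}; ε-closure = {B, C, D, E, F, G, H}.
The final set {B, C, D, E, F, G, H} contains the accepting states B, D, F.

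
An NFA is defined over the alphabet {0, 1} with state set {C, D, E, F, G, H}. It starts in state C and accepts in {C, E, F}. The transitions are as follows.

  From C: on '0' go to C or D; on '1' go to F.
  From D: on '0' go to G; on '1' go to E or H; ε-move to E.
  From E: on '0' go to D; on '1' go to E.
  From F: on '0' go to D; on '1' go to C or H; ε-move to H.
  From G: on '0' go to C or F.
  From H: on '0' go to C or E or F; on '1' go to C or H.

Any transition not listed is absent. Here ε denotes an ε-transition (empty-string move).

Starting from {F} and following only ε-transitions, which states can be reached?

{F, H}

Begin with {F}.
ε-move F → H; add H.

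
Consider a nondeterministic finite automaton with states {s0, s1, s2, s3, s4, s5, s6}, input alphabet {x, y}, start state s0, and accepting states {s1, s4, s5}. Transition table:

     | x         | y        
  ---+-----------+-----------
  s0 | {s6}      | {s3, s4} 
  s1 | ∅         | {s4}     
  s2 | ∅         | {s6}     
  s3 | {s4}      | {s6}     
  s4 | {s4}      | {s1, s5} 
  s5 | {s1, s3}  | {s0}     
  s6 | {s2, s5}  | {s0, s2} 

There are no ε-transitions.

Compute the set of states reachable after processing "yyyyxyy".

{s0, s1, s2, s3, s4, s5}

Start in {s0}.
Read 'y': s0→{s3, s4}; now {s3, s4}.
Read 'y': s3→{s6}, s4→{s1, s5}; now {s1, s5, s6}.
Read 'y': s1→{s4}, s5→{s0}, s6→{s0, s2}; now {s0, s2, s4}.
Read 'y': s0→{s3, s4}, s2→{s6}, s4→{s1, s5}; now {s1, s3, s4, s5, s6}.
Read 'x': s1→∅, s3→{s4}, s4→{s4}, s5→{s1, s3}, s6→{s2, s5}; now {s1, s2, s3, s4, s5}.
Read 'y': s1→{s4}, s2→{s6}, s3→{s6}, s4→{s1, s5}, s5→{s0}; now {s0, s1, s4, s5, s6}.
Read 'y': s0→{s3, s4}, s1→{s4}, s4→{s1, s5}, s5→{s0}, s6→{s0, s2}; now {s0, s1, s2, s3, s4, s5}.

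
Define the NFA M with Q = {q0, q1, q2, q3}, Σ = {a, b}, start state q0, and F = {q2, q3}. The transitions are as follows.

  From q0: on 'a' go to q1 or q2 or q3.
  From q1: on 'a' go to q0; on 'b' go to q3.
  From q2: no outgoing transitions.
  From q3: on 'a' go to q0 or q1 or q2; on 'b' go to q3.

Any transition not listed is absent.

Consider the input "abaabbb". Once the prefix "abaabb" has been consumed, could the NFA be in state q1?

No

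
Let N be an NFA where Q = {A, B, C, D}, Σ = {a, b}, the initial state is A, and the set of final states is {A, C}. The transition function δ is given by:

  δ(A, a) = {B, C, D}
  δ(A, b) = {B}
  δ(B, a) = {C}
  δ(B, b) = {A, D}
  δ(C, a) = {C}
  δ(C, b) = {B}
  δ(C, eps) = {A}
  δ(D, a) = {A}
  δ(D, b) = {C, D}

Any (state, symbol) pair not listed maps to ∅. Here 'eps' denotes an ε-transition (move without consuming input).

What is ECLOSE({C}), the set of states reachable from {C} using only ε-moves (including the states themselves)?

Begin with {C}.
ε-move C → A; add A.

{A, C}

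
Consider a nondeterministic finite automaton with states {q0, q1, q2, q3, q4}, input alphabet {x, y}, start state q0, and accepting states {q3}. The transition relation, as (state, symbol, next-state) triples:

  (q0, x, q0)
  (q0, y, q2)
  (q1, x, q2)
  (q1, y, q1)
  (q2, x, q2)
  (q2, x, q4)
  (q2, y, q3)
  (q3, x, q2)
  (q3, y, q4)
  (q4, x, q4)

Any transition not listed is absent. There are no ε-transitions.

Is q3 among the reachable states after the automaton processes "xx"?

No

Start in {q0}.
Read 'x': q0→{q0}; now {q0}.
Read 'x': q0→{q0}; now {q0}.
State q3 is not in {q0}.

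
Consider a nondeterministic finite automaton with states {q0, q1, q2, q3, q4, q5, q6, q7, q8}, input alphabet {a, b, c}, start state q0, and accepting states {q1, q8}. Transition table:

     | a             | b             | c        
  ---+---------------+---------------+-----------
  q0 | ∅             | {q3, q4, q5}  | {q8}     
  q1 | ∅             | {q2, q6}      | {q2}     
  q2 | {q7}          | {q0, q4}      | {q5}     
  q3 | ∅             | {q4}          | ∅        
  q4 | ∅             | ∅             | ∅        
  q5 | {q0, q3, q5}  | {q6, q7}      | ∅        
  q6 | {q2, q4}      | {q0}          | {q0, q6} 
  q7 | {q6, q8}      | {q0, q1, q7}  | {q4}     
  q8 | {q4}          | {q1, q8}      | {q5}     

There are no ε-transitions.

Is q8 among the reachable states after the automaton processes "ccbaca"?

No

Start in {q0}.
Read 'c': {q0} → {q8}.
Read 'c': {q8} → {q5}.
Read 'b': {q5} → {q6, q7}.
Read 'a': {q6, q7} → {q2, q4, q6, q8}.
Read 'c': {q2, q4, q6, q8} → {q0, q5, q6}.
Read 'a': {q0, q5, q6} → {q0, q2, q3, q4, q5}.
State q8 is not in {q0, q2, q3, q4, q5}.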